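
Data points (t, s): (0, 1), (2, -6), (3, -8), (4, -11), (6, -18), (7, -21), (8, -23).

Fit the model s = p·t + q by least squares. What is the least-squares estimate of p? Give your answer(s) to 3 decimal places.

p = -3.043

With design matrix A, AᵀA = [[178, 30]; [30, 7]] and Aᵀs = [-519, -86]ᵀ.
Determinant 178·7 − 30² = 346.
p = ((-519)·7 − 30·(-86))/346 = -1053/346; q = (178·(-86) − 30·(-519))/346 = 131/173.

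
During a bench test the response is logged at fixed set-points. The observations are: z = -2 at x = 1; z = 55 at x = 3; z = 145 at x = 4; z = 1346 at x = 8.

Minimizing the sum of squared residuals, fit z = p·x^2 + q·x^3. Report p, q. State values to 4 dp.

p = -2.9039, q = 2.9919

Sums needed: Σx^2·x^2 = 4434, Σx^2·x^3 = 34036, Σx^3·x^3 = 266970.
Right-hand side: Σx^2·z = 88957, Σx^3·z = 699915.
Δ = 4434·266970 − 34036² = 25295684.
p = (88957·266970 − 34036·699915)/25295684 = -36728325/12647842; q = (4434·699915 − 34036·88957)/25295684 = 37841329/12647842.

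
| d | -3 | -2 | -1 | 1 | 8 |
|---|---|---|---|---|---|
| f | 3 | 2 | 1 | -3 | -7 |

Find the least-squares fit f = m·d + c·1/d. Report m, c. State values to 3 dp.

m = -0.855, c = -1.094

Setting ∂/∂m … = 0 gives: 79·m + 5·c = -73;  5·m + (1369/576)·c = -55/8.
(Σd·d = 79, Σd·1/d = 5, Σ1/d·1/d = 1369/576, Σd·f = -73, Σ1/d·f = -55/8.)
Determinant 79·(1369/576) − 5² = 93751/576.
m = ((-73)·(1369/576) − 5·(-55/8))/(93751/576) = -80137/93751; c = (79·(-55/8) − 5·(-73))/(93751/576) = -102600/93751.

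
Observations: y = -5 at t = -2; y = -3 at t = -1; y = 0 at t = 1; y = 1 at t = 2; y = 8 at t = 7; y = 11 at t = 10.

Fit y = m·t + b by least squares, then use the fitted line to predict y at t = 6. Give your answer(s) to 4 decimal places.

With design matrix M, MᵀM = [[159, 17]; [17, 6]] and Mᵀy = [181, 12]ᵀ.
Determinant 159·6 − 17² = 665.
m = (181·6 − 17·12)/665 = 126/95; b = (159·12 − 17·181)/665 = -167/95.
At t = 6: ŷ = (126/95)·(6) + (-167/95)·(1) = 31/5.

ŷ = 6.2000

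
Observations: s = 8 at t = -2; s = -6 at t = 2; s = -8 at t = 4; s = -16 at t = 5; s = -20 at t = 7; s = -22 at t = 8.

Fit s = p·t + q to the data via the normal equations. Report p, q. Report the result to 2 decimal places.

p = -3.03, q = 1.45

The normal equations are: 162·p + 24·q = -456;  24·p + 6·q = -64.
det = 162·6 − 24² = 396.
p = ((-456)·6 − 24·(-64))/396 = -100/33; q = (162·(-64) − 24·(-456))/396 = 16/11.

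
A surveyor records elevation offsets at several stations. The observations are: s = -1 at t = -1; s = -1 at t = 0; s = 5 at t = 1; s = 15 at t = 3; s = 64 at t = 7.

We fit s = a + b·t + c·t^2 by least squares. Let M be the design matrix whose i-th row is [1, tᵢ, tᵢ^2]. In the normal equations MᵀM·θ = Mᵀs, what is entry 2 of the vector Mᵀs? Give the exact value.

499

Entry 2 ↔ basis t, so (Mᵀs)_{2} = Σᵢ (t)·sᵢ = (-1)·(-1) + (0)·(-1) + (1)·(5) + (3)·(15) + (7)·(64) = 499.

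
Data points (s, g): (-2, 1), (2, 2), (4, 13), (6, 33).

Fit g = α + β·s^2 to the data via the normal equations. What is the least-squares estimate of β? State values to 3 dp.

β = 0.984

XᵀX·[α, β]ᵀ = Xᵀg reads: 4·α + 60·β = 49;  60·α + 1584·β = 1408.
(Σ1 = 4, Σs^2 = 60, Σs^2·s^2 = 1584, Σg = 49, Σs^2·g = 1408.)
Eliminating β: 1584·(row 1) − 60·(row 2) gives 2736·α = 1584·49 − 60·1408 = -6864, so α = -143/57.
Then β = (1408 − 60·(-143/57))/1584 = 673/684.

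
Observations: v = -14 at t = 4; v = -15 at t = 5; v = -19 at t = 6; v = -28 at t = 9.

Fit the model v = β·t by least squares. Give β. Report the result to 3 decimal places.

Compute the Gram sums: Σt·t = 158.
And Σt·v = -497.
Normal equations: [[158]]·[β]ᵀ = [-497]ᵀ.
β = (-497)/158 = -3.14557.

β = -3.146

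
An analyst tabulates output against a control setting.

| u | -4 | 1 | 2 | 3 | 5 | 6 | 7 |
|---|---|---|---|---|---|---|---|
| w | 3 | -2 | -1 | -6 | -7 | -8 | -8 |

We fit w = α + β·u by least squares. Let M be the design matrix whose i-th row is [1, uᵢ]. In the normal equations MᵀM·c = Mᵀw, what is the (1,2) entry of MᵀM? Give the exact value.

20

Row 1 ↔ basis 1, column 2 ↔ basis u, so (MᵀM)_{1,2} = Σᵢ u = (1)·(-4) + (1)·(1) + (1)·(2) + (1)·(3) + (1)·(5) + (1)·(6) + (1)·(7) = 20.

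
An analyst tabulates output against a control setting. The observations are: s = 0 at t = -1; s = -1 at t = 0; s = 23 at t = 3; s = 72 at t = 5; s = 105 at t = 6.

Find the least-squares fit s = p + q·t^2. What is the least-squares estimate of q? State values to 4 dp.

q = 2.9767

Normal-equation sums: Σ1 = 5, Σt^2 = 71, Σt^2·t^2 = 2003.
For Aᵀs: Σs = 199, Σt^2·s = 5787.
AᵀA·[p, q]ᵀ = Aᵀs becomes [[5, 71]; [71, 2003]]·[p, q]ᵀ = [199, 5787]ᵀ.
Determinant 5·2003 − 71² = 4974.
p = (199·2003 − 71·5787)/4974 = -6140/2487; q = (5·5787 − 71·199)/4974 = 7403/2487.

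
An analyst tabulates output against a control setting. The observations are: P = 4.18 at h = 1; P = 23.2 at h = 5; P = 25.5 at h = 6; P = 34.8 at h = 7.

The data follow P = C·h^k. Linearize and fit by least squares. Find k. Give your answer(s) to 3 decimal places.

Linearized form: ln P = k·ln h + ln C. From the 4 transformed points,
Σln h = 5.3471, Σ(ln h)² = 9.5873, Σln P = 11.3628, Σln h·ln P = 17.7705.
Equations: 9.5873·k + 5.3471·ln C = 17.7705;  5.3471·k + 4·ln C = 11.3628.
Δ = 9.5873·4 − (5.3471)² = 9.7575; k = (17.7705·4 − 5.3471·11.3628)/9.7575 = 1.05807, ln C = (9.5873·11.3628 − 5.3471·17.7705)/9.7575 = 1.42629.

k = 1.058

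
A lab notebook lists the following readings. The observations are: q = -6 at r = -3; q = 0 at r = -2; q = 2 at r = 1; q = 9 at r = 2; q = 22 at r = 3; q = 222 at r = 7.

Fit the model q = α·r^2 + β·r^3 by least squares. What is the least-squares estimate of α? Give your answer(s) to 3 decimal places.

Compute the Gram sums: Σr^2·r^2 = 2596, Σr^2·r^3 = 16808, Σr^3·r^3 = 119236.
For Aᵀq: Σr^2·q = 11060, Σr^3·q = 76976.
Normal equations: [[2596, 16808]; [16808, 119236]]·[α, β]ᵀ = [11060, 76976]ᵀ.
Determinant 2596·119236 − 16808² = 27027792.
α = (11060·119236 − 16808·76976)/27027792 = 1558597/1689237; β = (2596·76976 − 16808·11060)/27027792 = 79166/153567.

α = 0.923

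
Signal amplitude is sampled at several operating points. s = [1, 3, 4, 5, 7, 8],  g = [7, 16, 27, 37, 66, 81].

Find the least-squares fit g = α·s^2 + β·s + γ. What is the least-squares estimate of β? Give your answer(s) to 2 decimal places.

β = 1.38

Entries of XᵀX: Σs^2·s^2 = 7460, Σs^2·s = 1072, Σs^2 = 164, Σs·s = 164, Σs = 28, Σ1 = 6.
Moment sums: Σs^2·g = 9926, Σs·g = 1458, Σg = 234.
XᵀX·[α, β, γ]ᵀ = Xᵀg becomes [[7460, 1072, 164]; [1072, 164, 28]; [164, 28, 6]]·[α, β, γ]ᵀ = [9926, 1458, 234]ᵀ.
Solving the 3×3 system (Gaussian elimination) gives α = 407/390, β = 2689/1950, γ = 101/25.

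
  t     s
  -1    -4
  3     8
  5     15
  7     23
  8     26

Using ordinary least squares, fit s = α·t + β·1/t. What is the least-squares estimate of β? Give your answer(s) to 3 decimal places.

β = 0.252

Normal-equation sums: Σt·t = 148, Σt·1/t = 5, Σ1/t·1/t = 837649/705600.
Right-hand side: Σt·s = 472, Σ1/t·s = 1361/84.
Normal equations: [[148, 5]; [5, 837649/705600]]·[α, β]ᵀ = [472, 1361/84]ᵀ.
Eliminating β: (837649/705600)·(row 1) − 5·(row 2) gives (26583013/176400)·α = (837649/705600)·472 − 5·(1361/84) = 42276041/88200, so α = 84552082/26583013.
Then β = ((1361/84) − 5·(84552082/26583013))/(837649/705600) = 6694800/26583013.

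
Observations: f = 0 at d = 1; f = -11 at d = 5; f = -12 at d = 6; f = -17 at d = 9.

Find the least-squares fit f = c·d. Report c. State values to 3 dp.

c = -1.958

Compute the Gram sums: Σd·d = 143.
Moment sums: Σd·f = -280.
Normal equations: [[143]]·[c]ᵀ = [-280]ᵀ.
c = (-280)/143 = -1.95804.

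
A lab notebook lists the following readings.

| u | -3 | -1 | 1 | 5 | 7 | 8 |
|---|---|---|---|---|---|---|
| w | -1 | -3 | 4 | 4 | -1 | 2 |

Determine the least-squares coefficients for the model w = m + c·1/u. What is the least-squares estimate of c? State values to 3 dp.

c = 3.722

With design matrix A, AᵀA = [[6, 113/840]; [113/840, 1543249/705600]] and Aᵀw = [5, 3461/420]ᵀ.
Δ = 6·(1543249/705600) − (113/840)² = 369869/28224.
m = (5·(1543249/705600) − (113/840)·(3461/420))/(369869/28224) = 6934059/9246725; c = (6·(3461/420) − (113/840)·5)/(369869/28224) = 6882456/1849345.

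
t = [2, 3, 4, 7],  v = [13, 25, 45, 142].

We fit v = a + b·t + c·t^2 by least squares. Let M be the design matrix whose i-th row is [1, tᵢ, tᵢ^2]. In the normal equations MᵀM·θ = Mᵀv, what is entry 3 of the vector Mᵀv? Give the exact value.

7955

Entry 3 ↔ basis t^2, so (Mᵀv)_{3} = Σᵢ (t^2)·vᵢ = (4)·(13) + (9)·(25) + (16)·(45) + (49)·(142) = 7955.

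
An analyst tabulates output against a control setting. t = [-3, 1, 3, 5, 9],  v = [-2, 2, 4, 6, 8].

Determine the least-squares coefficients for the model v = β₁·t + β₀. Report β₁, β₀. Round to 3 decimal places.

β₁ = 0.850, β₀ = 1.050

With design matrix X, XᵀX = [[125, 15]; [15, 5]] and Xᵀv = [122, 18]ᵀ.
Eliminating β₀: 5·(row 1) − 15·(row 2) gives 400·β₁ = 5·122 − 15·18 = 340, so β₁ = 17/20.
Then β₀ = (18 − 15·(17/20))/5 = 21/20.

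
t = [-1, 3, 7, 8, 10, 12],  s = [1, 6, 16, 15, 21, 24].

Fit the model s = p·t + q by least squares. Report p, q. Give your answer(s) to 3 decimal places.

Normal-equation sums: Σt·t = 367, Σt = 39, Σ1 = 6.
Right-hand side: Σt·s = 747, Σs = 83.
MᵀM·[p, q]ᵀ = Mᵀs becomes [[367, 39]; [39, 6]]·[p, q]ᵀ = [747, 83]ᵀ.
Eliminating q: 6·(row 1) − 39·(row 2) gives 681·p = 6·747 − 39·83 = 1245, so p = 415/227.
Then q = (83 − 39·(415/227))/6 = 1328/681.

p = 1.828, q = 1.950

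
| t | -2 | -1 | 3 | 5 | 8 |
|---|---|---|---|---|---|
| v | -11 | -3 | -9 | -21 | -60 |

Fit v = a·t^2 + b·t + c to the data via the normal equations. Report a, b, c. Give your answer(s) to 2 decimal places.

Compute the Gram sums: Σt^2·t^2 = 4819, Σt^2·t = 655, Σt^2 = 103, Σt·t = 103, Σt = 13, Σ1 = 5.
Moment sums: Σt^2·v = -4493, Σt·v = -587, Σv = -104.
AᵀA·[a, b, c]ᵀ = Aᵀv becomes [[4819, 655, 103]; [655, 103, 13]; [103, 13, 5]]·[a, b, c]ᵀ = [-4493, -587, -104]ᵀ.
Row-reducing yields a = -33395/30602, b = 4259/2782, c = -35196/15301.

a = -1.09, b = 1.53, c = -2.30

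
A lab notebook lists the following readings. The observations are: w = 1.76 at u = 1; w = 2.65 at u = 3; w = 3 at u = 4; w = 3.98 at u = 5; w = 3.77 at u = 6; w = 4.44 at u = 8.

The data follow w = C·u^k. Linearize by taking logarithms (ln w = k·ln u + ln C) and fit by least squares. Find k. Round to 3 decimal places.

Let Y = ln w. Fitting Y = k·ln u + ln C by least squares:
Σln u = 7.9655, Σ(ln u)² = 13.2535, Σln w = 6.8375, Σln u·ln w = 10.2943.
Normal system: [[13.2535, 7.9655]; [7.9655, 6]]·[k, ln C]ᵀ = [10.2943, 6.8375]ᵀ.
Solving (det = 16.0713): k = 0.45431, ln C = 0.53645.

k = 0.454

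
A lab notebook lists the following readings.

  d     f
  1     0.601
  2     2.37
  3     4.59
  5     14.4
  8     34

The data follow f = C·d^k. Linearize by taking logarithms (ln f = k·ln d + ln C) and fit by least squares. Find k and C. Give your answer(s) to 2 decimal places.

k = 1.95, C = 0.59

Taking logs, ln f = k·ln d + ln C, so regress ln f on ln d.
Σln d = 5.4806, Σ(ln d)² = 8.6018, Σln f = 8.0712, Σln d·ln f = 13.8979.
Equations: 8.6018·k + 5.4806·ln C = 13.8979;  5.4806·k + 5·ln C = 8.0712.
Δ = 8.6018·5 − (5.4806)² = 12.9714; k = (13.8979·5 − 5.4806·8.0712)/12.9714 = 1.94689, ln C = (8.6018·8.0712 − 5.4806·13.8979)/12.9714 = -0.51980, so C = exp(-0.51980) = 0.59464.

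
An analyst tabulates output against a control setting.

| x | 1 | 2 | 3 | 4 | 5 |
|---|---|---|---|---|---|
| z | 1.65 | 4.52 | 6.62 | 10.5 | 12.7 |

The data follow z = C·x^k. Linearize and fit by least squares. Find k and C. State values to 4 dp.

k = 1.2712, C = 1.7182

Linearized form: ln z = k·ln x + ln C. From the 5 transformed points,
XᵀX = [[6.1995, 4.7875]; [4.7875, 5]], rhs = [10.4724, 8.7924]ᵀ  (here Σln x = 4.7875, Σ(ln x)² = 6.1995, Σln z = 8.7924, Σln x·ln z = 10.4724).
Solving (det = 8.0774): k = 1.27124, ln C = 0.54126, so C = exp(0.54126) = 1.71817.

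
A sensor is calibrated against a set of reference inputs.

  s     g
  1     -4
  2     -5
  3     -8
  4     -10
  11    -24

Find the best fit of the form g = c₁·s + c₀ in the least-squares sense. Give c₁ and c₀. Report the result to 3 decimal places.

c₁ = -2.035, c₀ = -1.653

Forming AᵀA = [[151, 21]; [21, 5]] and Aᵀg = [-342, -51]ᵀ gives AᵀA·[c₁, c₀]ᵀ = Aᵀg.
Eliminating c₀: 5·(row 1) − 21·(row 2) gives 314·c₁ = 5·(-342) − 21·(-51) = -639, so c₁ = -639/314.
Then c₀ = ((-51) − 21·(-639/314))/5 = -519/314.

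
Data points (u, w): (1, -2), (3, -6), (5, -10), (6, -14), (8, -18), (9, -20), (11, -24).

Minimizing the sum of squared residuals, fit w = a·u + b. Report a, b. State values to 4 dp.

Setting ∂/∂a … = 0 gives: 337·a + 43·b = -742;  43·a + 7·b = -94.
(Σu·u = 337, Σu = 43, Σ1 = 7, Σu·w = -742, Σw = -94.)
det = 337·7 − 43² = 510.
a = ((-742)·7 − 43·(-94))/510 = -192/85; b = (337·(-94) − 43·(-742))/510 = 38/85.

a = -2.2588, b = 0.4471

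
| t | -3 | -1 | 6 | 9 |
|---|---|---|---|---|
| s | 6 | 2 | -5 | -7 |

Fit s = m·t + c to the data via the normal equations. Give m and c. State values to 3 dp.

Forming AᵀA = [[127, 11]; [11, 4]] and Aᵀs = [-113, -4]ᵀ gives AᵀA·[m, c]ᵀ = Aᵀs.
Determinant 127·4 − 11² = 387.
m = ((-113)·4 − 11·(-4))/387 = -136/129; c = (127·(-4) − 11·(-113))/387 = 245/129.

m = -1.054, c = 1.899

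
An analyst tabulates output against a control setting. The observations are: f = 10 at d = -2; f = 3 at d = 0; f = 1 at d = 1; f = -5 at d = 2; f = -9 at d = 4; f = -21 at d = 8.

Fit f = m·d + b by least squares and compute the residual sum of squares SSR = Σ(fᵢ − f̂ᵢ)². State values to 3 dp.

With design matrix M, MᵀM = [[89, 13]; [13, 6]] and Mᵀf = [-233, -21]ᵀ.
Δ = 89·6 − 13² = 365.
m = ((-233)·6 − 13·(-21))/365 = -225/73; b = (89·(-21) − 13·(-233))/365 = 232/73.
Residuals: 48/73, -13/73, 66/73, -147/73, 11/73, 35/73; SSR = 408/73.

SSR = 5.589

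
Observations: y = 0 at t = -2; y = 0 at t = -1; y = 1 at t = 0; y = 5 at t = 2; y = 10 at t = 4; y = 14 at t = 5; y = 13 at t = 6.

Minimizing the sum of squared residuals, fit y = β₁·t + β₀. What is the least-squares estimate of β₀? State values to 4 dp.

Entries of AᵀA: Σt·t = 86, Σt = 14, Σ1 = 7.
And Σt·y = 198, Σy = 43.
So AᵀA·[β₁, β₀]ᵀ = Aᵀy: [[86, 14]; [14, 7]]·[β₁, β₀]ᵀ = [198, 43]ᵀ.
Eliminating β₀: 7·(row 1) − 14·(row 2) gives 406·β₁ = 7·198 − 14·43 = 784, so β₁ = 56/29.
Then β₀ = (43 − 14·(56/29))/7 = 463/203.

β₀ = 2.2808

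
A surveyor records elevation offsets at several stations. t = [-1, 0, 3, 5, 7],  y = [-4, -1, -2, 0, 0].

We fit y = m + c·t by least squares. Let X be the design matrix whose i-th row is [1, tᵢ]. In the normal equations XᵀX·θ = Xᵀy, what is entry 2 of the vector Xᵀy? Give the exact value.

-2

Entry 2 ↔ basis t, so (Xᵀy)_{2} = Σᵢ (t)·yᵢ = (-1)·(-4) + (0)·(-1) + (3)·(-2) + (5)·(0) + (7)·(0) = -2.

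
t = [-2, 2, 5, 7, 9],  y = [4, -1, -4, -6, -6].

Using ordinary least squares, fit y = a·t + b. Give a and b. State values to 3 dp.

Sums needed: Σt·t = 163, Σt = 21, Σ1 = 5.
Right-hand side: Σt·y = -126, Σy = -13.
Normal equations: [[163, 21]; [21, 5]]·[a, b]ᵀ = [-126, -13]ᵀ.
Δ = 163·5 − 21² = 374.
a = ((-126)·5 − 21·(-13))/374 = -21/22; b = (163·(-13) − 21·(-126))/374 = 31/22.

a = -0.955, b = 1.409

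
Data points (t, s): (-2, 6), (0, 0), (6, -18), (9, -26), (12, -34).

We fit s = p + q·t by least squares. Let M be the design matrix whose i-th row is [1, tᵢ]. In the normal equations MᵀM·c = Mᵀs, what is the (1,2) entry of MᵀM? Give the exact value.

Row 1 ↔ basis 1, column 2 ↔ basis t, so (MᵀM)_{1,2} = Σᵢ t = (1)·(-2) + (1)·(0) + (1)·(6) + (1)·(9) + (1)·(12) = 25.

25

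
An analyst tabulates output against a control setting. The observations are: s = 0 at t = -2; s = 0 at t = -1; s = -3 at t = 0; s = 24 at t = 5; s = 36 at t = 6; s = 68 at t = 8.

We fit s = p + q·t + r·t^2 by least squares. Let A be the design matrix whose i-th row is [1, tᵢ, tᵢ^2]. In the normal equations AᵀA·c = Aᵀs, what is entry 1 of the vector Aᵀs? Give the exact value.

Entry 1 ↔ basis 1, so (Aᵀs)_{1} = Σᵢ sᵢ = (1)·(0) + (1)·(0) + (1)·(-3) + (1)·(24) + (1)·(36) + (1)·(68) = 125.

125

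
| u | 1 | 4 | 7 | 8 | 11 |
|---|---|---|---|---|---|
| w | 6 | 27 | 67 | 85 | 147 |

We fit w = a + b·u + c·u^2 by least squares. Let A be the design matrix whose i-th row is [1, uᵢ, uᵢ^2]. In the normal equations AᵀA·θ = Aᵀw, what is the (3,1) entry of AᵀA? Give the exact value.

251

Row 3 ↔ basis u^2, column 1 ↔ basis 1, so (AᵀA)_{3,1} = Σᵢ u^2 = (1)·(1) + (16)·(1) + (49)·(1) + (64)·(1) + (121)·(1) = 251.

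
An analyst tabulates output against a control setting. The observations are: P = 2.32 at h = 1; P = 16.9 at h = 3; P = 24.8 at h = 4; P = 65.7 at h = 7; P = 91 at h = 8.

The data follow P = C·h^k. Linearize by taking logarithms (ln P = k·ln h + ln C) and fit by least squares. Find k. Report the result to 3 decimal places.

Linearized form: ln P = k·ln h + ln C. From the 5 transformed points,
Sums: Σln h = 6.5103, Σ(ln h)² = 11.2394, Σln P = 15.5757, Σln h·ln P = 25.0812.
Normal system: [[11.2394, 6.5103]; [6.5103, 5]]·[k, ln C]ᵀ = [25.0812, 15.5757]ᵀ.
Solving (det = 13.8136): k = 1.73773, ln C = 0.85252.

k = 1.738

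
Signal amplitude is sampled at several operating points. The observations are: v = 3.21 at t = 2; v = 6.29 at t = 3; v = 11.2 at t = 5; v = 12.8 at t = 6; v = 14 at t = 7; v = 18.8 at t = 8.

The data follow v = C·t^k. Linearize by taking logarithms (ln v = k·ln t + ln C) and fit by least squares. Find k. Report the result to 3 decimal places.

With ln vᵢ as the transformed response and ln tᵢ as the regressor:
Σln t = 9.2183, Σ(ln t)² = 15.5987, Σln v = 13.5435, Σln t·ln v = 22.5211.
Equations: 15.5987·k + 9.2183·ln C = 22.5211;  9.2183·k + 6·ln C = 13.5435.
Solving (det = 8.6152): k = 1.19306, ln C = 0.42425.

k = 1.193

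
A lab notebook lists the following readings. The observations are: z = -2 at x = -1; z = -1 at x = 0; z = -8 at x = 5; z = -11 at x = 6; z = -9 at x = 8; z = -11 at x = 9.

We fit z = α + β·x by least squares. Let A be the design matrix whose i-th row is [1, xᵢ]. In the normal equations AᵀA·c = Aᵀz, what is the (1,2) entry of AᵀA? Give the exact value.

Row 1 ↔ basis 1, column 2 ↔ basis x, so (AᵀA)_{1,2} = Σᵢ x = (1)·(-1) + (1)·(0) + (1)·(5) + (1)·(6) + (1)·(8) + (1)·(9) = 27.

27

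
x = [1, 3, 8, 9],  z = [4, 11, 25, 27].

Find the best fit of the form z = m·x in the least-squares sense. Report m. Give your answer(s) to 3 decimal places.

m = 3.097

MᵀM·[m]ᵀ = Mᵀz reads: 155·m = 480.
Hence m = 480 / 155 ≈ 3.09677.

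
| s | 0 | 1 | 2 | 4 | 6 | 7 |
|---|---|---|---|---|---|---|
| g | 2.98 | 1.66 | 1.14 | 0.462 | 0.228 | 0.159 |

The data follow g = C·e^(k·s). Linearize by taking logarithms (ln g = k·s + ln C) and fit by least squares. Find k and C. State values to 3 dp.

k = -0.412, C = 2.663

With ln gᵢ as the transformed response and sᵢ as the regressor:
XᵀX = [[106.0000, 20.0000]; [20.0000, 6]], rhs = [-24.0623, -2.3597]ᵀ  (here Σs = 20.0000, Σ(s)² = 106.0000, Σln g = -2.3597, Σs·ln g = -24.0623).
Δ = 106.0000·6 − (20.0000)² = 236.0000; k = (-24.0623·6 − 20.0000·-2.3597)/236.0000 = -0.41178, ln C = (106.0000·-2.3597 − 20.0000·-24.0623)/236.0000 = 0.97932, so C = exp(0.97932) = 2.66265.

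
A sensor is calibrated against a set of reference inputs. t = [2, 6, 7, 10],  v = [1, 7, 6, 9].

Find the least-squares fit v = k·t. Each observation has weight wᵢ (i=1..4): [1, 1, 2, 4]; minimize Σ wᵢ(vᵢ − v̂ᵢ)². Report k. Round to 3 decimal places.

k = 0.907

XᵀWX·[k]ᵀ = XᵀWv reads: 538·k = 488.
Hence k = 488 / 538 ≈ 0.907063.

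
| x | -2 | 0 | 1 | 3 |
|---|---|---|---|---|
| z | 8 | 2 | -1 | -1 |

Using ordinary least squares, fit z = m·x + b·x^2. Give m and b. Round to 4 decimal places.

m = -2.4691, b = 0.7284

The normal equations are: 14·m + 20·b = -20;  20·m + 98·b = 22.
Determinant 14·98 − 20² = 972.
m = ((-20)·98 − 20·22)/972 = -200/81; b = (14·22 − 20·(-20))/972 = 59/81.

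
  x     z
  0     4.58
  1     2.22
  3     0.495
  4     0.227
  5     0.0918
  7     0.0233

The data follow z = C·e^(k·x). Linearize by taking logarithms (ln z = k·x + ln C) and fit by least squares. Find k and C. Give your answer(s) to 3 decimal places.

k = -0.764, C = 4.678

Taking logs, ln z = k·x + ln C, so regress ln z on x.
Sums: Σx = 20.0000, Σ(x)² = 100.0000, Σln z = -6.0142, Σx·ln z = -45.4991.
Normal system: [[100.0000, 20.0000]; [20.0000, 6]]·[k, ln C]ᵀ = [-45.4991, -6.0142]ᵀ.
Slope k = (n·Σx·ln z − Σx·Σln z)/(n·Σ(x)² − (Σx)²) = (6·-45.4991 − 20.0000·-6.0142)/200.0000 = -0.76355; ln C = (Σln z − k·Σx)/n = 1.54279, so C = exp(1.54279) = 4.67764.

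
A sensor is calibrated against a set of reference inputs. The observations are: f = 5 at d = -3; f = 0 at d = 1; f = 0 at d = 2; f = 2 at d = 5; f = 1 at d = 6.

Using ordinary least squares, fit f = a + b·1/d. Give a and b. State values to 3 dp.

a = 2.737, b = -3.707

Entries of AᵀA: Σ1 = 5, Σ1/d = 23/15, Σ1/d·1/d = 643/450.
Right-hand side: Σf = 8, Σ1/d·f = -11/10.
AᵀA·[a, b]ᵀ = Aᵀf becomes [[5, 23/15]; [23/15, 643/450]]·[a, b]ᵀ = [8, -11/10]ᵀ.
Determinant 5·(643/450) − (23/15)² = 719/150.
a = (8·(643/450) − (23/15)·(-11/10))/(719/150) = 5903/2157; b = (5·(-11/10) − (23/15)·8)/(719/150) = -2665/719.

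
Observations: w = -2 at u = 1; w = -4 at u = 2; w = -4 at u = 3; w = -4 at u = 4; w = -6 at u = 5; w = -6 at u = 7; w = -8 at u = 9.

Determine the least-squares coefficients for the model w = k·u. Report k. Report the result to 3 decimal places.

The normal system AᵀA·[k]ᵀ = Aᵀw is [[185]]·[k]ᵀ = [-182]ᵀ.
k = (-182)/185 = -0.983784.

k = -0.984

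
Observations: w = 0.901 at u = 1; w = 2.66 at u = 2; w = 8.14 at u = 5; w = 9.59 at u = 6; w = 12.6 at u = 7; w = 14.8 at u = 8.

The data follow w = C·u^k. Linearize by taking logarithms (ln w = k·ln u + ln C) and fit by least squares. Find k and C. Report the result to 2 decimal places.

k = 1.32, C = 0.96

Let Y = ln w. Fitting Y = k·ln u + ln C by least squares:
Sums: Σln u = 8.1197, Σ(ln u)² = 14.3918, Σln w = 10.4599, Σln u·ln w = 18.6371.
Normal system: [[14.3918, 8.1197]; [8.1197, 6]]·[k, ln C]ᵀ = [18.6371, 10.4599]ᵀ.
Δ = 14.3918·6 − (8.1197)² = 20.4213; k = (18.6371·6 − 8.1197·10.4599)/20.4213 = 1.31683, ln C = (14.3918·10.4599 − 8.1197·18.6371)/20.4213 = -0.03873, so C = exp(-0.03873) = 0.96201.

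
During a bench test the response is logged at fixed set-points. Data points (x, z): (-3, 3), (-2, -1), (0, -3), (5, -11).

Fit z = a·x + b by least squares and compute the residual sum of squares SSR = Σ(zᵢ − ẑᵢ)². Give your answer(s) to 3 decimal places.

With design matrix M, MᵀM = [[38, 0]; [0, 4]] and Mᵀz = [-62, -12]ᵀ.
det = 38·4 − 0² = 152.
a = ((-62)·4 − 0·(-12))/152 = -31/19; b = (38·(-12) − 0·(-62))/152 = -3.
Residuals: 21/19, -24/19, 0, 3/19; SSR = 54/19.

SSR = 2.842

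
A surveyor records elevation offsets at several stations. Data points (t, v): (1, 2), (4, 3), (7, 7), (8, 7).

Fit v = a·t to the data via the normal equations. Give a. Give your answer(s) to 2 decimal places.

a = 0.92

With design matrix A, AᵀA = [[130]] and Aᵀv = [119]ᵀ.
a = 119/130 = 0.915385.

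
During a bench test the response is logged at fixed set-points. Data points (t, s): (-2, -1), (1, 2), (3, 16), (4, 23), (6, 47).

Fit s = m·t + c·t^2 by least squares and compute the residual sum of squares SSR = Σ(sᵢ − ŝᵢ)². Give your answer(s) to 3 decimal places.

Forming MᵀM = [[66, 300]; [300, 1650]] and Mᵀs = [426, 2202]ᵀ gives MᵀM·[m, c]ᵀ = Mᵀs.
Eliminating c: 1650·(row 1) − 300·(row 2) gives 18900·m = 1650·426 − 300·2202 = 42300, so m = 47/21.
Then c = (2202 − 300·(47/21))/1650 = 487/525.
Residuals: -41/175, -204/175, 164/175, -139/175, 31/175; SSR = 517/175.

SSR = 2.954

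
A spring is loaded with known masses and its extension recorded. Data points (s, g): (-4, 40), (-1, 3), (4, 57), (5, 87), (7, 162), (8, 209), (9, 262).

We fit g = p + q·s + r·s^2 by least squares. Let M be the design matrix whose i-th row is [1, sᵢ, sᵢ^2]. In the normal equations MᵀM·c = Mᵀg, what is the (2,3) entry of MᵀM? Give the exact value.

Row 2 ↔ basis s, column 3 ↔ basis s^2, so (MᵀM)_{2,3} = Σᵢ (s)·(s^2) = (-4)·(16) + (-1)·(1) + (4)·(16) + (5)·(25) + (7)·(49) + (8)·(64) + (9)·(81) = 1708.

1708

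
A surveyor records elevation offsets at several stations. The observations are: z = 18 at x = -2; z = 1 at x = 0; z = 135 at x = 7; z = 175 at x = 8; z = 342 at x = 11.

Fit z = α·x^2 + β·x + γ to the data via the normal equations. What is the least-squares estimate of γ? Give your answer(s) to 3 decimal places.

The normal system MᵀM·[α, β, γ]ᵀ = Mᵀz is [[21154, 2178, 238]; [2178, 238, 24]; [238, 24, 5]]·[α, β, γ]ᵀ = [59269, 6071, 671]ᵀ.
Solving the 3×3 system (Gaussian elimination) gives α = 505479/167584, β = -373177/167584, γ = 110111/83792.

γ = 1.314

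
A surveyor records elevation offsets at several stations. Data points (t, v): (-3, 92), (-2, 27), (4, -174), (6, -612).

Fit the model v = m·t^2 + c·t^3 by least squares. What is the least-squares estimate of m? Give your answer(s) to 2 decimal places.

Forming MᵀM = [[1649, 8525]; [8525, 51545]] and Mᵀv = [-23880, -146028]ᵀ gives MᵀM·[m, c]ᵀ = Mᵀv.
Determinant 1649·51545 − 8525² = 12322080.
m = ((-23880)·51545 − 8525·(-146028))/12322080 = 77745/68456; c = (1649·(-146028) − 8525·(-23880))/12322080 = -1033977/342280.

m = 1.14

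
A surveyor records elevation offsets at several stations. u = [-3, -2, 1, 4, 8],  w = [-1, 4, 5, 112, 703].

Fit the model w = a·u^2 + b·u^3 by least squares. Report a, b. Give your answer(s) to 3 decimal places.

a = 2.954, b = 1.004

Forming XᵀX = [[4450, 33518]; [33518, 267034]] and Xᵀw = [46796, 367104]ᵀ gives XᵀX·[a, b]ᵀ = Xᵀw.
Determinant 4450·267034 − 33518² = 64844976.
a = (46796·267034 − 33518·367104)/64844976 = 23941399/8105622; b = (4450·367104 − 33518·46796)/64844976 = 8138059/8105622.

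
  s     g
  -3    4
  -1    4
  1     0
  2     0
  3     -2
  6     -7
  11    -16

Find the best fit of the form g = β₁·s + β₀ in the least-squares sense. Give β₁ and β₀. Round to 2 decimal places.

Setting ∂/∂β₁ … = 0 gives: 181·β₁ + 19·β₀ = -240;  19·β₁ + 7·β₀ = -17.
(Σs·s = 181, Σs = 19, Σ1 = 7, Σs·g = -240, Σg = -17.)
Determinant 181·7 − 19² = 906.
β₁ = ((-240)·7 − 19·(-17))/906 = -1357/906; β₀ = (181·(-17) − 19·(-240))/906 = 1483/906.

β₁ = -1.50, β₀ = 1.64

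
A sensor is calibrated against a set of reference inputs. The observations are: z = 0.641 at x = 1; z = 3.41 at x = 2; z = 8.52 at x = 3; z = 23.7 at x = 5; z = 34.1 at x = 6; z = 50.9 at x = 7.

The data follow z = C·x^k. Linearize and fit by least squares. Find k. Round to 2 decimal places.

Let Y = ln z. Fitting Y = k·ln x + ln C by least squares:
AᵀA = [[11.2747, 7.1389]; [7.1389, 6]], rhs = [22.2694, 13.5490]ᵀ  (here Σln x = 7.1389, Σ(ln x)² = 11.2747, Σln z = 13.5490, Σln x·ln z = 22.2694).
Slope k = (n·Σln x·ln z − Σln x·Σln z)/(n·Σ(ln x)² − (Σln x)²) = (6·22.2694 − 7.1389·13.5490)/16.6845 = 2.21113; ln C = (Σln z − k·Σln x)/n = -0.37266.

k = 2.21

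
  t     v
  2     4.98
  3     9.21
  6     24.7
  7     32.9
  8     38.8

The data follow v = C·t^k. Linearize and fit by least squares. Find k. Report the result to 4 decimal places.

Let Y = ln v. Fitting Y = k·ln t + ln C by least squares:
Σln t = 7.6089, Σ(ln t)² = 13.0084, Σln v = 14.1844, Σln t·ln v = 23.7033.
Normal system: [[13.0084, 7.6089]; [7.6089, 5]]·[k, ln C]ᵀ = [23.7033, 14.1844]ᵀ.
Slope k = (n·Σln t·ln v − Σln t·Σln v)/(n·Σ(ln t)² − (Σln t)²) = (5·23.7033 − 7.6089·14.1844)/7.1473 = 1.48156; ln C = (Σln v − k·Σln t)/n = 0.58229.

k = 1.4816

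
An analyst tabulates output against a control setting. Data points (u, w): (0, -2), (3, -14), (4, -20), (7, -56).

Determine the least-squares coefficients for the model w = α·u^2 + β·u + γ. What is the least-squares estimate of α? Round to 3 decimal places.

The normal equations are: 2738·α + 434·β + 74·γ = -3190;  434·α + 74·β + 14·γ = -514;  74·α + 14·β + 4·γ = -92.
(Σu^2·u^2 = 2738, Σu^2·u = 434, Σu^2 = 74, Σu·u = 74, Σu = 14, Σ1 = 4, Σu^2·w = -3190, Σu·w = -514, Σw = -92.)
Row-reducing yields α = -1, β = -17/25, γ = -53/25.

α = -1.000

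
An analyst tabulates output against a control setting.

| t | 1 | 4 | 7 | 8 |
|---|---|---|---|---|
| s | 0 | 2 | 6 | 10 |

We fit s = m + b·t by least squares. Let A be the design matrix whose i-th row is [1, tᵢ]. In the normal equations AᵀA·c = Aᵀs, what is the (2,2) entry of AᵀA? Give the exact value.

Row 2 ↔ basis t, column 2 ↔ basis t, so (AᵀA)_{2,2} = Σᵢ (t)·(t) = (1)·(1) + (4)·(4) + (7)·(7) + (8)·(8) = 130.

130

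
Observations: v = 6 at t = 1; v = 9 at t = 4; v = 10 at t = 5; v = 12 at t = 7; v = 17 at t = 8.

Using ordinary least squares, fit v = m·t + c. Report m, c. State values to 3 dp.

Compute the Gram sums: Σt·t = 155, Σt = 25, Σ1 = 5.
And Σt·v = 312, Σv = 54.
Normal equations: [[155, 25]; [25, 5]]·[m, c]ᵀ = [312, 54]ᵀ.
det = 155·5 − 25² = 150.
m = (312·5 − 25·54)/150 = 7/5; c = (155·54 − 25·312)/150 = 19/5.

m = 1.400, c = 3.800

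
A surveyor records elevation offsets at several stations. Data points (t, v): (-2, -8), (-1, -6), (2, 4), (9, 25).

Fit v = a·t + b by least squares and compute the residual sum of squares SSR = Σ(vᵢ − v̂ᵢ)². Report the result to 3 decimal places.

With design matrix X, XᵀX = [[90, 8]; [8, 4]] and Xᵀv = [255, 15]ᵀ.
Eliminating b: 4·(row 1) − 8·(row 2) gives 296·a = 4·255 − 8·15 = 900, so a = 225/74.
Then b = (15 − 8·(225/74))/4 = -345/148.
Residuals: 61/148, -93/148, 1/4, -5/148; SSR = 93/148.

SSR = 0.628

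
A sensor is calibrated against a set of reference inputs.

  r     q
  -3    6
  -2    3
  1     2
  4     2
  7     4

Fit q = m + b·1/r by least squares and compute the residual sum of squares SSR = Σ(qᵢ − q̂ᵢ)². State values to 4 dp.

The normal system AᵀA·[m, b]ᵀ = Aᵀq is [[5, 47/84]; [47/84, 10189/7056]]·[m, b]ᵀ = [17, -3/7]ᵀ.
Δ = 5·(10189/7056) − (47/84)² = 3046/441.
m = (17·(10189/7056) − (47/84)·(-3/7))/(3046/441) = 174905/48736; b = (5·(-3/7) − (47/84)·17)/(3046/441) = -20559/12184.
Residuals: 90099/48736, -69815/48736, 4803/48736, -28437/24368, 31787/48736; SSR = 354155/48736.

SSR = 7.2668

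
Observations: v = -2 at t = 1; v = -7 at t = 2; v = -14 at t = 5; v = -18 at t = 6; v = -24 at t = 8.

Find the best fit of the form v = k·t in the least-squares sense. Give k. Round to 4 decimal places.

The normal equations are: 130·k = -386.
(Σt·t = 130, Σt·v = -386.)
Hence k = -386 / 130 ≈ -2.96923.

k = -2.9692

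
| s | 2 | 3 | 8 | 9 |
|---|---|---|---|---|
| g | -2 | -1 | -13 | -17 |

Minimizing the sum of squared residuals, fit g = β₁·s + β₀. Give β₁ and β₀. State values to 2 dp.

β₁ = -2.23, β₀ = 4.01

Sums needed: Σs·s = 158, Σs = 22, Σ1 = 4.
Right-hand side: Σs·g = -264, Σg = -33.
AᵀA·[β₁, β₀]ᵀ = Aᵀg becomes [[158, 22]; [22, 4]]·[β₁, β₀]ᵀ = [-264, -33]ᵀ.
Δ = 158·4 − 22² = 148.
β₁ = ((-264)·4 − 22·(-33))/148 = -165/74; β₀ = (158·(-33) − 22·(-264))/148 = 297/74.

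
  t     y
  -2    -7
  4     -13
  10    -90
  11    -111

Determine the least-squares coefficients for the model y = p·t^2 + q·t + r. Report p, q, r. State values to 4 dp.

p = -0.9995, q = 1.0342, r = -0.9786

Entries of AᵀA: Σt^2·t^2 = 24913, Σt^2·t = 2387, Σt^2 = 241, Σt·t = 241, Σt = 23, Σ1 = 4.
Moment sums: Σt^2·y = -22667, Σt·y = -2159, Σy = -221.
Solving the 3×3 system (Gaussian elimination) gives p = -1891/1892, q = 29351/28380, r = -6943/7095.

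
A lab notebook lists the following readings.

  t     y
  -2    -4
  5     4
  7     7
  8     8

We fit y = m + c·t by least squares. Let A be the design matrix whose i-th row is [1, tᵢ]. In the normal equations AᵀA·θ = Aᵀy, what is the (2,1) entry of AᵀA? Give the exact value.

18

Row 2 ↔ basis t, column 1 ↔ basis 1, so (AᵀA)_{2,1} = Σᵢ t = (-2)·(1) + (5)·(1) + (7)·(1) + (8)·(1) = 18.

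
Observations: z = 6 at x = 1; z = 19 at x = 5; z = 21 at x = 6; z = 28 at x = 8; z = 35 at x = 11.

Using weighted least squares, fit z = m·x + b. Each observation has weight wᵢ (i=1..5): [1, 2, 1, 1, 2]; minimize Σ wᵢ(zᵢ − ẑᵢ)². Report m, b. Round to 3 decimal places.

The normal equations are: 393·m + 47·b = 1316;  47·m + 7·b = 163.
Determinant 393·7 − 47² = 542.
m = (1316·7 − 47·163)/542 = 1551/542; b = (393·163 − 47·1316)/542 = 2207/542.

m = 2.862, b = 4.072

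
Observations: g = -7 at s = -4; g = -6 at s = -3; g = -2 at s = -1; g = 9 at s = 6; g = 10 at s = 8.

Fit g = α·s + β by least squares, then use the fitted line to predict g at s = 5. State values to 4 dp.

ĝ = 6.4680

The normal system MᵀM·[α, β]ᵀ = Mᵀg is [[126, 6]; [6, 5]]·[α, β]ᵀ = [182, 4]ᵀ.
Eliminating β: 5·(row 1) − 6·(row 2) gives 594·α = 5·182 − 6·4 = 886, so α = 443/297.
Then β = (4 − 6·(443/297))/5 = -98/99.
At s = 5: ĝ = (443/297)·(5) + (-98/99)·(1) = 1921/297.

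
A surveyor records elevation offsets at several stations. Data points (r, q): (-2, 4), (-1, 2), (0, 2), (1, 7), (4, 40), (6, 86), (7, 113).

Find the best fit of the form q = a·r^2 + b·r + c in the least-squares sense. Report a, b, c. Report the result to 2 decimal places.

Forming MᵀM = [[3971, 615, 107]; [615, 107, 15]; [107, 15, 7]] and Mᵀq = [9298, 1464, 254]ᵀ gives MᵀM·[a, b, c]ᵀ = Mᵀq.
Inverting the 3×3 Gram matrix, [a, b, c]ᵀ = [44307/22792, 51729/22792, 4864/2849]ᵀ.

a = 1.94, b = 2.27, c = 1.71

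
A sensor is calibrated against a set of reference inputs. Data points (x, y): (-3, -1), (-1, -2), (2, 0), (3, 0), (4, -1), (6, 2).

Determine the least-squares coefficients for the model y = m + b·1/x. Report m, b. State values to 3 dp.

m = -0.312, b = 1.530

With design matrix A, AᵀA = [[6, -1/12]; [-1/12, 25/16]] and Aᵀy = [-2, 29/12]ᵀ.
det = 6·(25/16) − (-1/12)² = 1349/144.
m = ((-2)·(25/16) − (-1/12)·(29/12))/(1349/144) = -421/1349; b = (6·(29/12) − (-1/12)·(-2))/(1349/144) = 2064/1349.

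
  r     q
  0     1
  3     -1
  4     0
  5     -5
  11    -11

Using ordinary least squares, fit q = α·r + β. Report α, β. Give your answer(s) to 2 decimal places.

MᵀM·[α, β]ᵀ = Mᵀq reads: 171·α + 23·β = -149;  23·α + 5·β = -16.
Determinant 171·5 − 23² = 326.
α = ((-149)·5 − 23·(-16))/326 = -377/326; β = (171·(-16) − 23·(-149))/326 = 691/326.

α = -1.16, β = 2.12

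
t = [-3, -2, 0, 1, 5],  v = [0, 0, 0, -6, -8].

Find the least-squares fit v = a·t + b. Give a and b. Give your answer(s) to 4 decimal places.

a = -1.1134, b = -2.5773

XᵀX·[a, b]ᵀ = Xᵀv reads: 39·a + 1·b = -46;  1·a + 5·b = -14.
det = 39·5 − 1² = 194.
a = ((-46)·5 − 1·(-14))/194 = -108/97; b = (39·(-14) − 1·(-46))/194 = -250/97.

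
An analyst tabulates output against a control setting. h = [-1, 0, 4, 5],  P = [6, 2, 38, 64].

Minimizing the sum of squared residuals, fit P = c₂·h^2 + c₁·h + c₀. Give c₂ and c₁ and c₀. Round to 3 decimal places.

c₂ = 3.000, c₁ = -2.538, c₀ = 1.077

Normal-equation sums: Σh^2·h^2 = 882, Σh^2·h = 188, Σh^2 = 42, Σh·h = 42, Σh = 8, Σ1 = 4.
Right-hand side: Σh^2·P = 2214, Σh·P = 466, ΣP = 110.
AᵀA·[c₂, c₁, c₀]ᵀ = AᵀP becomes [[882, 188, 42]; [188, 42, 8]; [42, 8, 4]]·[c₂, c₁, c₀]ᵀ = [2214, 466, 110]ᵀ.
Solving the 3×3 system (Gaussian elimination) gives c₂ = 3, c₁ = -33/13, c₀ = 14/13.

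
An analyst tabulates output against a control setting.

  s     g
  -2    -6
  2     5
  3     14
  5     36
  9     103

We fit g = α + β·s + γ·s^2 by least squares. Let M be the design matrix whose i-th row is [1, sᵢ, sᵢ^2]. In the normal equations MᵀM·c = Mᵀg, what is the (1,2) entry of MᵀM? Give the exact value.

17

Row 1 ↔ basis 1, column 2 ↔ basis s, so (MᵀM)_{1,2} = Σᵢ s = (1)·(-2) + (1)·(2) + (1)·(3) + (1)·(5) + (1)·(9) = 17.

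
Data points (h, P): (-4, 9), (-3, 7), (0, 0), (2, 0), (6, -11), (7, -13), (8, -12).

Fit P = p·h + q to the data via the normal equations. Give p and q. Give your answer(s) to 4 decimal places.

Setting ∂/∂p … = 0 gives: 178·p + 16·q = -310;  16·p + 7·q = -20.
det = 178·7 − 16² = 990.
p = ((-310)·7 − 16·(-20))/990 = -185/99; q = (178·(-20) − 16·(-310))/990 = 140/99.

p = -1.8687, q = 1.4141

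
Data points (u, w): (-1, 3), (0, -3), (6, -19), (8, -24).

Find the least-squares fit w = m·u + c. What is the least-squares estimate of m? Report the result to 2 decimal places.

m = -2.88

Normal-equation sums: Σu·u = 101, Σu = 13, Σ1 = 4.
For Aᵀw: Σu·w = -309, Σw = -43.
Normal equations: [[101, 13]; [13, 4]]·[m, c]ᵀ = [-309, -43]ᵀ.
Determinant 101·4 − 13² = 235.
m = ((-309)·4 − 13·(-43))/235 = -677/235; c = (101·(-43) − 13·(-309))/235 = -326/235.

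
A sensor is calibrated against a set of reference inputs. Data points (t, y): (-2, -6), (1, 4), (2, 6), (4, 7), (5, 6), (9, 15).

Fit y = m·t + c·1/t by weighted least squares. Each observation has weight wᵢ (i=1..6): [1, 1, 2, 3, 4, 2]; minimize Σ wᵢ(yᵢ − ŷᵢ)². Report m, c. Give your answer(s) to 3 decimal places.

Entries of MᵀWM: Σwᵢ·t·t = 323, Σwᵢ·t·1/t = 13, Σwᵢ·1/t·1/t = 68759/32400.
Right-hand side: Σwᵢ·t·y = 514, Σwᵢ·1/t·y = 1583/60.
Determinant 323·(68759/32400) − 13² = 16733557/32400.
m = (514·(68759/32400) − 13·(1583/60))/(16733557/32400) = 24229466/16733557; c = (323·(1583/60) − 13·514)/(16733557/32400) = 59610060/16733557.

m = 1.448, c = 3.562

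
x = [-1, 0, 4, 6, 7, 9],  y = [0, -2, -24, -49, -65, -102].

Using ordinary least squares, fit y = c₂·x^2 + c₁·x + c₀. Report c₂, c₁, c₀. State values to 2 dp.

c₂ = -1.07, c₁ = -1.55, c₀ = -1.10

Normal-equation sums: Σx^2·x^2 = 10515, Σx^2·x = 1351, Σx^2 = 183, Σx·x = 183, Σx = 25, Σ1 = 6.
For Aᵀy: Σx^2·y = -13595, Σx·y = -1763, Σy = -242.
AᵀA·[c₂, c₁, c₀]ᵀ = Aᵀy becomes [[10515, 1351, 183]; [1351, 183, 25]; [183, 25, 6]]·[c₂, c₁, c₀]ᵀ = [-13595, -1763, -242]ᵀ.
Row-reducing yields c₂ = -4159/3872, c₁ = -6019/3872, c₀ = -2121/1936.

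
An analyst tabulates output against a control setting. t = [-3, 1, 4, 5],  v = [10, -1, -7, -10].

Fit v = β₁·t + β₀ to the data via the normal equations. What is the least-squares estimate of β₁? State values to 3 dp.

β₁ = -2.452

Setting ∂/∂β₁ … = 0 gives: 51·β₁ + 7·β₀ = -109;  7·β₁ + 4·β₀ = -8.
(Σt·t = 51, Σt = 7, Σ1 = 4, Σt·v = -109, Σv = -8.)
Determinant 51·4 − 7² = 155.
β₁ = ((-109)·4 − 7·(-8))/155 = -76/31; β₀ = (51·(-8) − 7·(-109))/155 = 71/31.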